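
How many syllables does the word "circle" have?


Word: "circle"
Syllable breakdown: cir · cle
Counting: 2 parts
= 2 syllables


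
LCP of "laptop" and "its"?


Word 1: "laptop"
Word 2: "its"
Comparing from start:
  Pos 0: 'l' != 'i' (stop)
LCP = "" (length 0)


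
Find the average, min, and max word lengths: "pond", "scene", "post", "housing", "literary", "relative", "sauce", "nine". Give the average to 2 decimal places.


Lengths: "pond"=4, "scene"=5, "post"=4, "housing"=7, "literary"=8, "relative"=8, "sauce"=5, "nine"=4
Sum = 45, Count = 8
Average = 45/8 = 5.63
= avg=5.63, min=4, max=8


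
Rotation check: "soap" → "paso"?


Word: "soap", Candidate: "paso"
Method: check if candidate is substring of word+word
"soapsoap" contains "paso"? No
Is rotation = No


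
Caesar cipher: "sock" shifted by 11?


Word: "sock"
Shift: 11
Each letter → (letter + shift) mod 26:
  's' (18) + 11 = 3 → 'd'
  'o' (14) + 11 = 25 → 'z'
  'c' (2) + 11 = 13 → 'n'
  'k' (10) + 11 = 21 → 'v'
Result = "dznv"


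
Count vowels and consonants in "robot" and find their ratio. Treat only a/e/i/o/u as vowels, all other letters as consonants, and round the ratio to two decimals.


Word: "robot"
Vowels (a,e,i,o,u): 2
Consonants: 3
Ratio = 2/3
= 0.67


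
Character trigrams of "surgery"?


Word: "surgery" (length 7)
Number of trigrams = 7 - 3 + 1 = 5
  Position 0: "sur"
  Position 1: "urg"
  Position 2: "rge"
  Position 3: "ger"
  Position 4: "ery"
Trigrams = "sur", "urg", "rge", "ger", "ery"


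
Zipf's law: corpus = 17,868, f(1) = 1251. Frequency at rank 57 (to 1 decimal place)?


Zipf's law: f(r) = f(1) / r
f(1) = 1251
f(57) = 1251 / 57
= 21.9 occurrences


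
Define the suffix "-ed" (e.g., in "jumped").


Suffix: -ed
Example: jumped (jump + -ed)
Meaning = past tense


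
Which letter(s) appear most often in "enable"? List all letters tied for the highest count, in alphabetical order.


Word: "enable"
Letter counts:
  'a': 1
  'b': 1
  'e': 2
  'l': 1
  'n': 1
Maximum count = 2
Most frequent = 'e' (2 times each)


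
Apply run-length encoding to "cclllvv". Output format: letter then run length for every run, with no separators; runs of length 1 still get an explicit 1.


String: "cclllvv"
Scanning for consecutive runs:
  'c' x 2
  'l' x 3
  'v' x 2
RLE = "c2l3v2"


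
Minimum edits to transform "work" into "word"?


Word 1: "work" (length 4)
Word 2: "word" (length 4)
One optimal edit sequence (insert/delete/substitute each cost 1):
  1. keep 'w'
  2. keep 'o'
  3. keep 'r'
  4. substitute 'k' -> 'd'  (+1)
Total edit operations: 1
Edit distance = 1


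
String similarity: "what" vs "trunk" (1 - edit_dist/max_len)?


Word 1: "what" (length 4)
Word 2: "trunk" (length 5)
One optimal edit sequence:
  1. insert 't'  (+1)
  2. substitute 'w' -> 'r'  (+1)
  3. substitute 'h' -> 'u'  (+1)
  4. substitute 'a' -> 'n'  (+1)
  5. substitute 't' -> 'k'  (+1)
Edit distance = 5
Max length = max(4, 5) = 5
Similarity = 1 - 5/5
= 0.0000


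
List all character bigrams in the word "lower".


Word: "lower" (length 5)
Number of bigrams = 5 - 2 + 1 = 4
  Position 0: "lo"
  Position 1: "ow"
  Position 2: "we"
  Position 3: "er"
Bigrams = "lo", "ow", "we", "er"


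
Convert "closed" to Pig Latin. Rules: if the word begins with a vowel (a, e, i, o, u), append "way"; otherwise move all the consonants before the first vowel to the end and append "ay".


Word: "closed"
Starts with consonant(s) → move to end, add 'ay'
Consonant cluster: "cl"
Pig Latin = "osedclay"


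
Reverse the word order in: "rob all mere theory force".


Original: "rob all mere theory force"
Words (1..n): rob | all | mere | theory | force
Reversed (n..1): force | theory | mere | all | rob
Result = "force theory mere all rob"


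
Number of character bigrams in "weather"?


Word: "weather" (length 7)
Number of 2-grams = length - 2 + 1 = 7 - 2 + 1
= 6


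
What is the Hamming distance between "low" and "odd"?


Comparing character by character (same length = 3):
  Pos 0: 'l' vs 'o' !=
  Pos 1: 'o' vs 'd' !=
  Pos 2: 'w' vs 'd' !=
Hamming distance = 3


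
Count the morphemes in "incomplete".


Word: "incomplete"
Morphemes: in- / complete
Each morpheme carries meaning
= 2 morphemes


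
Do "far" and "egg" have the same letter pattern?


Pattern of "far": [0, 1, 2]
Pattern of "egg": [0, 1, 1]
Patterns do not match
Same pattern = No


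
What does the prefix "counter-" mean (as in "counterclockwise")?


Prefix: counter-
As in: counterclockwise -> counter- + clockwise
Meaning = against / opposite


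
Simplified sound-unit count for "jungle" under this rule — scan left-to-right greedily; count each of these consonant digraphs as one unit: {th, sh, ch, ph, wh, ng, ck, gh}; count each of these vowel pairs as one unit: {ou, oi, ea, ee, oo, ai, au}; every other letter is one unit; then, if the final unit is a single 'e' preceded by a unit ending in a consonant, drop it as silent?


Word: "jungle" (6 letters)
Left-to-right scan:
  [1] 'j' (letter)
  [2] 'u' (letter)
  [3] 'ng' (digraph)
  [4] 'l' (letter)
  [5] 'e' (letter)
Units from scan: 5
Final unit is 'e' after a consonant -> drop as silent (-1)
Sound units = 4 units


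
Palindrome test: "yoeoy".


Word: "yoeoy"
Reversed: "yoeoy"
Forward == Backward? yoeoy == yoeoy
Palindrome = Yes


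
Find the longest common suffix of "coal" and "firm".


Word 1: "coal"
Word 2: "firm"
Comparing from end:
  Pos -1: 'l' != 'm' (stop)
LCS = "" (length 0)


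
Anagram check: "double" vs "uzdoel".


Word 1: "double" → sorted: bdelou
Word 2: "uzdoel" → sorted: delouz
Same letters? bdelou != delouz
Anagram = No


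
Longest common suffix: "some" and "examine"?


Word 1: "some"
Word 2: "examine"
Comparing from end:
  Pos -1: 'e' == 'e'
  Pos -2: 'm' != 'n' (stop)
LCS = "e" (length 1)


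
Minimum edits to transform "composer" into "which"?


Word 1: "composer" (length 8)
Word 2: "which" (length 5)
One optimal edit sequence (insert/delete/substitute each cost 1):
  1. delete 'c'  (+1)
  2. delete 'o'  (+1)
  3. delete 'm'  (+1)
  4. substitute 'p' -> 'w'  (+1)
  5. substitute 'o' -> 'h'  (+1)
  6. substitute 's' -> 'i'  (+1)
  7. substitute 'e' -> 'c'  (+1)
  8. substitute 'r' -> 'h'  (+1)
Total edit operations: 8
Edit distance = 8


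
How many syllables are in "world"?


Word: "world"
Syllable breakdown: world
Counting: 1 part
= 1 syllable


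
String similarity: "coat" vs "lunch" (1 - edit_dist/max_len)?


Word 1: "coat" (length 4)
Word 2: "lunch" (length 5)
One optimal edit sequence:
  1. insert 'l'  (+1)
  2. substitute 'c' -> 'u'  (+1)
  3. substitute 'o' -> 'n'  (+1)
  4. substitute 'a' -> 'c'  (+1)
  5. substitute 't' -> 'h'  (+1)
Edit distance = 5
Max length = max(4, 5) = 5
Similarity = 1 - 5/5
= 0.0000


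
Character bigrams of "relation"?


Word: "relation" (length 8)
Number of bigrams = 8 - 2 + 1 = 7
  Position 0: "re"
  Position 1: "el"
  Position 2: "la"
  Position 3: "at"
  Position 4: "ti"
  Position 5: "io"
  Position 6: "on"
Bigrams = "re", "el", "la", "at", "ti", "io", "on"


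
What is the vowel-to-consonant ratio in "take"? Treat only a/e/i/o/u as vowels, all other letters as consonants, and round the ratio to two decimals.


Word: "take"
Vowels (a,e,i,o,u): 2
Consonants: 2
Ratio = 2/2
= 1.00


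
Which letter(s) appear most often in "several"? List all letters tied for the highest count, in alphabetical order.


Word: "several"
Letter counts:
  'a': 1
  'e': 2
  'l': 1
  'r': 1
  's': 1
  'v': 1
Maximum count = 2
Most frequent = 'e' (2 times each)


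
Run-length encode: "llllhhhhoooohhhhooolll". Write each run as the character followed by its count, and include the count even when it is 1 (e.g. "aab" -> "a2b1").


String: "llllhhhhoooohhhhooolll"
Scanning for consecutive runs:
  'l' x 4
  'h' x 4
  'o' x 4
  'h' x 4
  'o' x 3
  'l' x 3
RLE = "l4h4o4h4o3l3"


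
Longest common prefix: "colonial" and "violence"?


Word 1: "colonial"
Word 2: "violence"
Comparing from start:
  Pos 0: 'c' != 'v' (stop)
LCP = "" (length 0)


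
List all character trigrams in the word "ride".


Word: "ride" (length 4)
Number of trigrams = 4 - 3 + 1 = 2
  Position 0: "rid"
  Position 1: "ide"
Trigrams = "rid", "ide"


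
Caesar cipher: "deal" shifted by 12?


Word: "deal"
Shift: 12
Each letter → (letter + shift) mod 26:
  'd' (3) + 12 = 15 → 'p'
  'e' (4) + 12 = 16 → 'q'
  'a' (0) + 12 = 12 → 'm'
  'l' (11) + 12 = 23 → 'x'
Result = "pqmx"


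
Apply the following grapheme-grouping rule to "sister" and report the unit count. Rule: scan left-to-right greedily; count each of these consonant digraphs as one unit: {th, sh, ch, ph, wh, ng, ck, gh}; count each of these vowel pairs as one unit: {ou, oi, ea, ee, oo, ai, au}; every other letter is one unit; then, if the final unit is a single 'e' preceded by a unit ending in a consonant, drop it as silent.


Word: "sister" (6 letters)
Left-to-right scan:
  (1) 's' (letter)
  (2) 'i' (letter)
  (3) 's' (letter)
  (4) 't' (letter)
  (5) 'e' (letter)
  (6) 'r' (letter)
Units from scan: 6
Sound units = 6 units


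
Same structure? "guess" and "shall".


Pattern of "guess": [0, 1, 2, 3, 3]
Pattern of "shall": [0, 1, 2, 3, 3]
Patterns match
Same pattern = Yes


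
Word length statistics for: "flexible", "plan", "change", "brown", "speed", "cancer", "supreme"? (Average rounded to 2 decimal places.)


Lengths: "flexible"=8, "plan"=4, "change"=6, "brown"=5, "speed"=5, "cancer"=6, "supreme"=7
Sum = 41, Count = 7
Average = 41/7 = 5.86
= avg=5.86, min=4, max=8


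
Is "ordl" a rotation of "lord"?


Word: "lord", Candidate: "ordl"
Method: check if candidate is substring of word+word
"lordlord" contains "ordl"? Yes
Is rotation = Yes


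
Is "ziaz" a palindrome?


Word: "ziaz"
Reversed: "zaiz"
Forward == Backward? ziaz != zaiz
Palindrome = No


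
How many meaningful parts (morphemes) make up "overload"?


Word: "overload"
Morphemes: over- | load
Each morpheme carries meaning
= 2 morphemes


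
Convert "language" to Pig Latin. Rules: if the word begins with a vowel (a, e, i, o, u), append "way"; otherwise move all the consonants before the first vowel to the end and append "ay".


Word: "language"
Starts with consonant(s) → move to end, add 'ay'
Consonant cluster: "l"
Pig Latin = "anguagelay"


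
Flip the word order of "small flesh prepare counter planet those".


Original: "small flesh prepare counter planet those"
Words (1..n): small | flesh | prepare | counter | planet | those
Reversed (n..1): those | planet | counter | prepare | flesh | small
Result = "those planet counter prepare flesh small"


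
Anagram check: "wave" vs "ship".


Word 1: "wave" → sorted: aevw
Word 2: "ship" → sorted: hips
Same letters? aevw != hips
Anagram = No


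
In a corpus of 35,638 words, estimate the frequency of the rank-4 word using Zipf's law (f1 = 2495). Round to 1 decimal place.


Zipf's law: f(r) = f(1) / r
f(1) = 2495
f(4) = 2495 / 4
= 623.8 occurrences


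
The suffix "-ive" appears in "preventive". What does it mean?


Suffix: -ive
Example: preventive (prevent + -ive)
Meaning = tending to


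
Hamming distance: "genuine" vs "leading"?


Comparing character by character (same length = 7):
  Pos 0: 'g' vs 'l' !=
  Pos 1: 'e' vs 'e' =
  Pos 2: 'n' vs 'a' !=
  Pos 3: 'u' vs 'd' !=
  Pos 4: 'i' vs 'i' =
  Pos 5: 'n' vs 'n' =
  Pos 6: 'e' vs 'g' !=
Hamming distance = 4


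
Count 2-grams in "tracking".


Word: "tracking" (length 8)
Number of 2-grams = length - 2 + 1 = 8 - 2 + 1
= 7


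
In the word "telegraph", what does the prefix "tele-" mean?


Prefix: tele-
Example: telegraph = tele- + graph
Meaning = distant


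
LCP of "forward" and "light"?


Word 1: "forward"
Word 2: "light"
Comparing from start:
  Pos 0: 'f' != 'l' (stop)
LCP = "" (length 0)


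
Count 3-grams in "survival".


Word: "survival" (length 8)
Number of 3-grams = length - 3 + 1 = 8 - 3 + 1
= 6


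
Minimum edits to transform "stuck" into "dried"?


Word 1: "stuck" (length 5)
Word 2: "dried" (length 5)
One optimal edit sequence (insert/delete/substitute each cost 1):
  1. substitute 's' -> 'd'  (+1)
  2. substitute 't' -> 'r'  (+1)
  3. substitute 'u' -> 'i'  (+1)
  4. substitute 'c' -> 'e'  (+1)
  5. substitute 'k' -> 'd'  (+1)
Total edit operations: 5
Edit distance = 5


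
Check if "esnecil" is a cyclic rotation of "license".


Word: "license", Candidate: "esnecil"
Method: check if candidate is substring of word+word
"licenselicense" contains "esnecil"? No
Is rotation = No


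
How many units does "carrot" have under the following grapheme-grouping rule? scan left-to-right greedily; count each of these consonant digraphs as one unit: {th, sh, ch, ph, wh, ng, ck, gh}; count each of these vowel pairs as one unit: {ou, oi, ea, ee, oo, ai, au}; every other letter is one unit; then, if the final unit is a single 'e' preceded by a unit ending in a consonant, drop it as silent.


Word: "carrot" (6 letters)
Left-to-right scan:
  [1] 'c' (letter)
  [2] 'a' (letter)
  [3] 'r' (letter)
  [4] 'r' (letter)
  [5] 'o' (letter)
  [6] 't' (letter)
Units from scan: 6
Sound units = 6 units


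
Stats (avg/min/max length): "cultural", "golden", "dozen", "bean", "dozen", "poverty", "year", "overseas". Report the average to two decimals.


Lengths: "cultural"=8, "golden"=6, "dozen"=5, "bean"=4, "dozen"=5, "poverty"=7, "year"=4, "overseas"=8
Sum = 47, Count = 8
Average = 47/8 = 5.88
= avg=5.88, min=4, max=8


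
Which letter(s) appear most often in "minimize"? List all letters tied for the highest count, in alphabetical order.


Word: "minimize"
Letter counts:
  'e': 1
  'i': 3
  'm': 2
  'n': 1
  'z': 1
Maximum count = 3
Most frequent = 'i' (3 times each)


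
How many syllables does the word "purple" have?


Word: "purple"
Syllable breakdown: pur / ple
Counting: 2 parts
= 2 syllables


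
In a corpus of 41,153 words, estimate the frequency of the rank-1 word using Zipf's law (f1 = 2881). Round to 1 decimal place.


Zipf's law: f(r) = f(1) / r
f(1) = 2881
f(1) = 2881 / 1
= 2881.0 occurrences


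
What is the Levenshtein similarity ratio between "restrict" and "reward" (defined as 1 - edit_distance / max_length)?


Word 1: "restrict" (length 8)
Word 2: "reward" (length 6)
One optimal edit sequence:
  1. keep 'r'
  2. keep 'e'
  3. substitute 's' -> 'w'  (+1)
  4. substitute 't' -> 'a'  (+1)
  5. keep 'r'
  6. delete 'i'  (+1)
  7. delete 'c'  (+1)
  8. substitute 't' -> 'd'  (+1)
Edit distance = 5
Max length = max(8, 6) = 8
Similarity = 1 - 5/8
= 0.3750


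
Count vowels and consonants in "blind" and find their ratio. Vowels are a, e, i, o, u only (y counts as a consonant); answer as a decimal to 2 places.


Word: "blind"
Vowels (a,e,i,o,u): 1
Consonants: 4
Ratio = 1/4
= 0.25


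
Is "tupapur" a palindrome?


Word: "tupapur"
Reversed: "rupaput"
Forward == Backward? tupapur != rupaput
Palindrome = No


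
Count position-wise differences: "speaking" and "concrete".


Comparing character by character (same length = 8):
  Pos 0: 's' vs 'c' !=
  Pos 1: 'p' vs 'o' !=
  Pos 2: 'e' vs 'n' !=
  Pos 3: 'a' vs 'c' !=
  Pos 4: 'k' vs 'r' !=
  Pos 5: 'i' vs 'e' !=
  Pos 6: 'n' vs 't' !=
  Pos 7: 'g' vs 'e' !=
Hamming distance = 8


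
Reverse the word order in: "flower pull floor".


Original: "flower pull floor"
Words (1..n): flower | pull | floor
Reversed (n..1): floor | pull | flower
Result = "floor pull flower"


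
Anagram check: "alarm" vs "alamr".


Word 1: "alarm" → sorted: aalmr
Word 2: "alamr" → sorted: aalmr
Same letters? aalmr == aalmr
Anagram = Yes


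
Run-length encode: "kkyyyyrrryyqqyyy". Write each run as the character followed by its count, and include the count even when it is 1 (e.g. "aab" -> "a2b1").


String: "kkyyyyrrryyqqyyy"
Scanning for consecutive runs:
  'k' x 2
  'y' x 4
  'r' x 3
  'y' x 2
  'q' x 2
  'y' x 3
RLE = "k2y4r3y2q2y3"


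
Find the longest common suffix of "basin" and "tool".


Word 1: "basin"
Word 2: "tool"
Comparing from end:
  Pos -1: 'n' != 'l' (stop)
LCS = "" (length 0)


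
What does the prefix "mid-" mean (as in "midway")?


Prefix: mid-
Example: midway (mid- + way)
Meaning = middle


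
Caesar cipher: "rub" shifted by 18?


Word: "rub"
Shift: 18
Each letter → (letter + shift) mod 26:
  'r' (17) + 18 = 9 → 'j'
  'u' (20) + 18 = 12 → 'm'
  'b' (1) + 18 = 19 → 't'
Result = "jmt"


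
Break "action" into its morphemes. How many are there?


Word: "action"
Morphemes: act | -ion
Each morpheme carries meaning
= 2 morphemes


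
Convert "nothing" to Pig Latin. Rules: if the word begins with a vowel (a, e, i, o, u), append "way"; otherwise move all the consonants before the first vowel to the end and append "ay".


Word: "nothing"
Starts with consonant(s) → move to end, add 'ay'
Consonant cluster: "n"
Pig Latin = "othingnay"


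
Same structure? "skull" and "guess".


Pattern of "skull": [0, 1, 2, 3, 3]
Pattern of "guess": [0, 1, 2, 3, 3]
Patterns match
Same pattern = Yes


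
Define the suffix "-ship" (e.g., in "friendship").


Suffix: -ship
Example: friendship = friend + -ship
Meaning = state / position


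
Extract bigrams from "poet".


Word: "poet" (length 4)
Number of bigrams = 4 - 2 + 1 = 3
  Position 0: "po"
  Position 1: "oe"
  Position 2: "et"
Bigrams = "po", "oe", "et"


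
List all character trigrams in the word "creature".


Word: "creature" (length 8)
Number of trigrams = 8 - 3 + 1 = 6
  Position 0: "cre"
  Position 1: "rea"
  Position 2: "eat"
  Position 3: "atu"
  Position 4: "tur"
  Position 5: "ure"
Trigrams = "cre", "rea", "eat", "atu", "tur", "ure"


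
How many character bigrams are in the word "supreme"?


Word: "supreme" (length 7)
Number of 2-grams = length - 2 + 1 = 7 - 2 + 1
= 6


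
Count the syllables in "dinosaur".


Word: "dinosaur"
Syllable breakdown: di · no · saur
Counting: 3 parts
= 3 syllables


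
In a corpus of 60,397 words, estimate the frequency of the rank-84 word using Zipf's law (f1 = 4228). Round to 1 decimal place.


Zipf's law: f(r) = f(1) / r
f(1) = 4228
f(84) = 4228 / 84
= 50.3 occurrences


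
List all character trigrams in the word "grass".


Word: "grass" (length 5)
Number of trigrams = 5 - 3 + 1 = 3
  Position 0: "gra"
  Position 1: "ras"
  Position 2: "ass"
Trigrams = "gra", "ras", "ass"


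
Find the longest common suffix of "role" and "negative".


Word 1: "role"
Word 2: "negative"
Comparing from end:
  Pos -1: 'e' == 'e'
  Pos -2: 'l' != 'v' (stop)
LCS = "e" (length 1)


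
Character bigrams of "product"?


Word: "product" (length 7)
Number of bigrams = 7 - 2 + 1 = 6
  Position 0: "pr"
  Position 1: "ro"
  Position 2: "od"
  Position 3: "du"
  Position 4: "uc"
  Position 5: "ct"
Bigrams = "pr", "ro", "od", "du", "uc", "ct"


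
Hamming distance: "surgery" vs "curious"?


Comparing character by character (same length = 7):
  Pos 0: 's' vs 'c' !=
  Pos 1: 'u' vs 'u' =
  Pos 2: 'r' vs 'r' =
  Pos 3: 'g' vs 'i' !=
  Pos 4: 'e' vs 'o' !=
  Pos 5: 'r' vs 'u' !=
  Pos 6: 'y' vs 's' !=
Hamming distance = 5


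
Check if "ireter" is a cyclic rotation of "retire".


Word: "retire", Candidate: "ireter"
Method: check if candidate is substring of word+word
"retireretire" contains "ireter"? No
Is rotation = No


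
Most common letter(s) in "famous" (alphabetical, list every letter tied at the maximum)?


Word: "famous"
Letter counts:
  'a': 1
  'f': 1
  'm': 1
  'o': 1
  's': 1
  'u': 1
Maximum count = 1
Most frequent = 'a', 'f', 'm', 'o', 's', 'u' (1 time each)


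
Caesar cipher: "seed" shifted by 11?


Word: "seed"
Shift: 11
Each letter → (letter + shift) mod 26:
  's' (18) + 11 = 3 → 'd'
  'e' (4) + 11 = 15 → 'p'
  'e' (4) + 11 = 15 → 'p'
  'd' (3) + 11 = 14 → 'o'
Result = "dppo"


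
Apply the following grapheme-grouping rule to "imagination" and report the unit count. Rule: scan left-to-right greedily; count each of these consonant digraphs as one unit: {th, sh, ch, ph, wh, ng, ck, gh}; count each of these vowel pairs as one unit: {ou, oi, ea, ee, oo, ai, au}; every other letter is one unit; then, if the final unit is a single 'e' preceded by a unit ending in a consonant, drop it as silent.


Word: "imagination" (11 letters)
Left-to-right scan:
  1. 'i' (letter)
  2. 'm' (letter)
  3. 'a' (letter)
  4. 'g' (letter)
  5. 'i' (letter)
  6. 'n' (letter)
  7. 'a' (letter)
  8. 't' (letter)
  9. 'i' (letter)
  10. 'o' (letter)
  11. 'n' (letter)
Units from scan: 11
Sound units = 11 units


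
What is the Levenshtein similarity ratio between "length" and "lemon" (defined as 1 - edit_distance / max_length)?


Word 1: "length" (length 6)
Word 2: "lemon" (length 5)
One optimal edit sequence:
  1. keep 'l'
  2. keep 'e'
  3. delete 'n'  (+1)
  4. substitute 'g' -> 'm'  (+1)
  5. substitute 't' -> 'o'  (+1)
  6. substitute 'h' -> 'n'  (+1)
Edit distance = 4
Max length = max(6, 5) = 6
Similarity = 1 - 4/6
= 0.3333


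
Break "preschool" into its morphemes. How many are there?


Word: "preschool"
Morphemes: pre- / school
Each morpheme carries meaning
= 2 morphemes


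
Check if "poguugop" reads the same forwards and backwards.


Word: "poguugop"
Reversed: "poguugop"
Forward == Backward? poguugop == poguugop
Palindrome = Yes


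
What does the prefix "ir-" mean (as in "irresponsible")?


Prefix: ir-
Example: irresponsible = ir- + responsible
Meaning = not


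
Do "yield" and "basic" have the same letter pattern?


Pattern of "yield": [0, 1, 2, 3, 4]
Pattern of "basic": [0, 1, 2, 3, 4]
Patterns match
Same pattern = Yes


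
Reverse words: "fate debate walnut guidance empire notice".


Original: "fate debate walnut guidance empire notice"
Words (1..n): fate | debate | walnut | guidance | empire | notice
Reversed (n..1): notice | empire | guidance | walnut | debate | fate
Result = "notice empire guidance walnut debate fate"


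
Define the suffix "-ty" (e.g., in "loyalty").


Suffix: -ty
Example: loyalty = loyal + -ty
Meaning = quality of


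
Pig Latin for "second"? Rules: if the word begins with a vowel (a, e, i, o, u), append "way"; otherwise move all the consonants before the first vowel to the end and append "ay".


Word: "second"
Starts with consonant(s) → move to end, add 'ay'
Consonant cluster: "s"
Pig Latin = "econdsay"


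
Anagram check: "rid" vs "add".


Word 1: "rid" → sorted: dir
Word 2: "add" → sorted: add
Same letters? dir != add
Anagram = No


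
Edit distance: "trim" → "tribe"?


Word 1: "trim" (length 4)
Word 2: "tribe" (length 5)
One optimal edit sequence (insert/delete/substitute each cost 1):
  1. keep 't'
  2. keep 'r'
  3. keep 'i'
  4. insert 'b'  (+1)
  5. substitute 'm' -> 'e'  (+1)
Total edit operations: 2
Edit distance = 2


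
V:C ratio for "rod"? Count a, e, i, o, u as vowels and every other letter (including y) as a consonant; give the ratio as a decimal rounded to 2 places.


Word: "rod"
Vowels (a,e,i,o,u): 1
Consonants: 2
Ratio = 1/2
= 0.50


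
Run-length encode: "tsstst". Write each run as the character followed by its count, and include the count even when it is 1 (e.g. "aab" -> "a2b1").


String: "tsstst"
Scanning for consecutive runs:
  't' x 1
  's' x 2
  't' x 1
  's' x 1
  't' x 1
RLE = "t1s2t1s1t1"


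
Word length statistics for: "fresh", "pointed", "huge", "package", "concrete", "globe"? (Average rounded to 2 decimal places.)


Lengths: "fresh"=5, "pointed"=7, "huge"=4, "package"=7, "concrete"=8, "globe"=5
Sum = 36, Count = 6
Average = 36/6 = 6.00
= avg=6.00, min=4, max=8


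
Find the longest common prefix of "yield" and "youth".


Word 1: "yield"
Word 2: "youth"
Comparing from start:
  Pos 0: 'y' == 'y'
  Pos 1: 'i' != 'o' (stop)
LCP = "y" (length 1)


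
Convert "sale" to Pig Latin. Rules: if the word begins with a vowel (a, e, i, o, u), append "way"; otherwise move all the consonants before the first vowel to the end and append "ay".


Word: "sale"
Starts with consonant(s) → move to end, add 'ay'
Consonant cluster: "s"
Pig Latin = "alesay"


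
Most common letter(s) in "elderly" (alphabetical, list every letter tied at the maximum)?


Word: "elderly"
Letter counts:
  'd': 1
  'e': 2
  'l': 2
  'r': 1
  'y': 1
Maximum count = 2
Most frequent = 'e', 'l' (2 times each)


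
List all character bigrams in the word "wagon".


Word: "wagon" (length 5)
Number of bigrams = 5 - 2 + 1 = 4
  Position 0: "wa"
  Position 1: "ag"
  Position 2: "go"
  Position 3: "on"
Bigrams = "wa", "ag", "go", "on"


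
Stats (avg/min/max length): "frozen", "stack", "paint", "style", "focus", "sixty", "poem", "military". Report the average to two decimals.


Lengths: "frozen"=6, "stack"=5, "paint"=5, "style"=5, "focus"=5, "sixty"=5, "poem"=4, "military"=8
Sum = 43, Count = 8
Average = 43/8 = 5.38
= avg=5.38, min=4, max=8


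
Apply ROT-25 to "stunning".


Word: "stunning"
Shift: 25
Each letter → (letter + shift) mod 26:
  's' (18) + 25 = 17 → 'r'
  't' (19) + 25 = 18 → 's'
  'u' (20) + 25 = 19 → 't'
  'n' (13) + 25 = 12 → 'm'
  'n' (13) + 25 = 12 → 'm'
  'i' (8) + 25 = 7 → 'h'
  'n' (13) + 25 = 12 → 'm'
  'g' (6) + 25 = 5 → 'f'
Result = "rstmmhmf"


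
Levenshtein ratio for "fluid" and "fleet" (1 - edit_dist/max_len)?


Word 1: "fluid" (length 5)
Word 2: "fleet" (length 5)
One optimal edit sequence:
  1. keep 'f'
  2. keep 'l'
  3. substitute 'u' -> 'e'  (+1)
  4. substitute 'i' -> 'e'  (+1)
  5. substitute 'd' -> 't'  (+1)
Edit distance = 3
Max length = max(5, 5) = 5
Similarity = 1 - 3/5
= 0.4000


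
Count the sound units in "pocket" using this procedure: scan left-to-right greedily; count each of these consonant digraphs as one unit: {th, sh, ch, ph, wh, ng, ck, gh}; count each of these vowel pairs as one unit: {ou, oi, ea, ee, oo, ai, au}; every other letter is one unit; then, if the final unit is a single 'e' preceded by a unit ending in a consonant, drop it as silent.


Word: "pocket" (6 letters)
Left-to-right scan:
  [1] 'p' (letter)
  [2] 'o' (letter)
  [3] 'ck' (digraph)
  [4] 'e' (letter)
  [5] 't' (letter)
Units from scan: 5
Sound units = 5 units


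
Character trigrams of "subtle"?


Word: "subtle" (length 6)
Number of trigrams = 6 - 3 + 1 = 4
  Position 0: "sub"
  Position 1: "ubt"
  Position 2: "btl"
  Position 3: "tle"
Trigrams = "sub", "ubt", "btl", "tle"


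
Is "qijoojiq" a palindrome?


Word: "qijoojiq"
Reversed: "qijoojiq"
Forward == Backward? qijoojiq == qijoojiq
Palindrome = Yes


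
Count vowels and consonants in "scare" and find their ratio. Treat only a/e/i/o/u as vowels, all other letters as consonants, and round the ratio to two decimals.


Word: "scare"
Vowels (a,e,i,o,u): 2
Consonants: 3
Ratio = 2/3
= 0.67


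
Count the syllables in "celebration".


Word: "celebration"
Syllable breakdown: cel / e / bra / tion
Counting: 4 parts
= 4 syllables


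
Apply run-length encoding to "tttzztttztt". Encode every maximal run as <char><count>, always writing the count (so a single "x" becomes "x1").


String: "tttzztttztt"
Scanning for consecutive runs:
  't' x 3
  'z' x 2
  't' x 3
  'z' x 1
  't' x 2
RLE = "t3z2t3z1t2"


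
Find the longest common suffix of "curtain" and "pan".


Word 1: "curtain"
Word 2: "pan"
Comparing from end:
  Pos -1: 'n' == 'n'
  Pos -2: 'i' != 'a' (stop)
LCS = "n" (length 1)


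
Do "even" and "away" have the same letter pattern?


Pattern of "even": [0, 1, 0, 2]
Pattern of "away": [0, 1, 0, 2]
Patterns match
Same pattern = Yes


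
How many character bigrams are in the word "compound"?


Word: "compound" (length 8)
Number of 2-grams = length - 2 + 1 = 8 - 2 + 1
= 7


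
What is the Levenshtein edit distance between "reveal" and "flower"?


Word 1: "reveal" (length 6)
Word 2: "flower" (length 6)
One optimal edit sequence (insert/delete/substitute each cost 1):
  1. substitute 'r' -> 'f'  (+1)
  2. substitute 'e' -> 'l'  (+1)
  3. substitute 'v' -> 'o'  (+1)
  4. substitute 'e' -> 'w'  (+1)
  5. substitute 'a' -> 'e'  (+1)
  6. substitute 'l' -> 'r'  (+1)
Total edit operations: 6
Edit distance = 6


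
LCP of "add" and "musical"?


Word 1: "add"
Word 2: "musical"
Comparing from start:
  Pos 0: 'a' != 'm' (stop)
LCP = "" (length 0)


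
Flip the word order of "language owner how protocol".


Original: "language owner how protocol"
Words (1..n): language | owner | how | protocol
Reversed (n..1): protocol | how | owner | language
Result = "protocol how owner language"


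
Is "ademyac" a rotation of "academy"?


Word: "academy", Candidate: "ademyac"
Method: check if candidate is substring of word+word
"academyacademy" contains "ademyac"? Yes
Is rotation = Yes


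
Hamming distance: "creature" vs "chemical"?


Comparing character by character (same length = 8):
  Pos 0: 'c' vs 'c' =
  Pos 1: 'r' vs 'h' !=
  Pos 2: 'e' vs 'e' =
  Pos 3: 'a' vs 'm' !=
  Pos 4: 't' vs 'i' !=
  Pos 5: 'u' vs 'c' !=
  Pos 6: 'r' vs 'a' !=
  Pos 7: 'e' vs 'l' !=
Hamming distance = 6


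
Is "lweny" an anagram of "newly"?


Word 1: "newly" → sorted: elnwy
Word 2: "lweny" → sorted: elnwy
Same letters? elnwy == elnwy
Anagram = Yes


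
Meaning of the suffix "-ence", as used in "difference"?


Suffix: -ence
As in: difference -> differ + -ence
Meaning = state of


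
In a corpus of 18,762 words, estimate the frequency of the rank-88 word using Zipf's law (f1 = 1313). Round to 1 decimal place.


Zipf's law: f(r) = f(1) / r
f(1) = 1313
f(88) = 1313 / 88
= 14.9 occurrences


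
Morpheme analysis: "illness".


Word: "illness"
Morphemes: ill | -ness
Each morpheme carries meaning
= 2 morphemes


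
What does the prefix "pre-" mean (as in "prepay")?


Prefix: pre-
Example: prepay = pre- + pay
Meaning = before


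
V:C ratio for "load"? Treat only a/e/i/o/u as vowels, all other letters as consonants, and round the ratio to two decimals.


Word: "load"
Vowels (a,e,i,o,u): 2
Consonants: 2
Ratio = 2/2
= 1.00


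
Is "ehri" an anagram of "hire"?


Word 1: "hire" → sorted: ehir
Word 2: "ehri" → sorted: ehir
Same letters? ehir == ehir
Anagram = Yes


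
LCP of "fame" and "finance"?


Word 1: "fame"
Word 2: "finance"
Comparing from start:
  Pos 0: 'f' == 'f'
  Pos 1: 'a' != 'i' (stop)
LCP = "f" (length 1)


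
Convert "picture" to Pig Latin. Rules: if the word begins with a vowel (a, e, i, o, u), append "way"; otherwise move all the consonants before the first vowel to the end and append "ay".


Word: "picture"
Starts with consonant(s) → move to end, add 'ay'
Consonant cluster: "p"
Pig Latin = "icturepay"


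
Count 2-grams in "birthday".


Word: "birthday" (length 8)
Number of 2-grams = length - 2 + 1 = 8 - 2 + 1
= 7


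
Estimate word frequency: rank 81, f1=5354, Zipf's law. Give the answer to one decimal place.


Zipf's law: f(r) = f(1) / r
f(1) = 5354
f(81) = 5354 / 81
= 66.1 occurrences


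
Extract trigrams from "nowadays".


Word: "nowadays" (length 8)
Number of trigrams = 8 - 3 + 1 = 6
  Position 0: "now"
  Position 1: "owa"
  Position 2: "wad"
  Position 3: "ada"
  Position 4: "day"
  Position 5: "ays"
Trigrams = "now", "owa", "wad", "ada", "day", "ays"


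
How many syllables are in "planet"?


Word: "planet"
Syllable breakdown: plan | et
Counting: 2 parts
= 2 syllables


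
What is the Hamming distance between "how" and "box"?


Comparing character by character (same length = 3):
  Pos 0: 'h' vs 'b' !=
  Pos 1: 'o' vs 'o' =
  Pos 2: 'w' vs 'x' !=
Hamming distance = 2


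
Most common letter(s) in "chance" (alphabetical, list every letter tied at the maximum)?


Word: "chance"
Letter counts:
  'a': 1
  'c': 2
  'e': 1
  'h': 1
  'n': 1
Maximum count = 2
Most frequent = 'c' (2 times each)


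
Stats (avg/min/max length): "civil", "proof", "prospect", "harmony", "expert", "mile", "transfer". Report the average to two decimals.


Lengths: "civil"=5, "proof"=5, "prospect"=8, "harmony"=7, "expert"=6, "mile"=4, "transfer"=8
Sum = 43, Count = 7
Average = 43/7 = 6.14
= avg=6.14, min=4, max=8


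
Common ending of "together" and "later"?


Word 1: "together"
Word 2: "later"
Comparing from end:
  Pos -1: 'r' == 'r'
  Pos -2: 'e' == 'e'
  Pos -3: 'h' != 't' (stop)
LCS = "er" (length 2)


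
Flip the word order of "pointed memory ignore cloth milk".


Original: "pointed memory ignore cloth milk"
Words (1..n): pointed | memory | ignore | cloth | milk
Reversed (n..1): milk | cloth | ignore | memory | pointed
Result = "milk cloth ignore memory pointed"


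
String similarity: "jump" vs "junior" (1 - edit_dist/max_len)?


Word 1: "jump" (length 4)
Word 2: "junior" (length 6)
One optimal edit sequence:
  1. keep 'j'
  2. keep 'u'
  3. insert 'n'  (+1)
  4. insert 'i'  (+1)
  5. substitute 'm' -> 'o'  (+1)
  6. substitute 'p' -> 'r'  (+1)
Edit distance = 4
Max length = max(4, 6) = 6
Similarity = 1 - 4/6
= 0.3333


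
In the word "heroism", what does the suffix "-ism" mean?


Suffix: -ism
Example: heroism (hero + -ism)
Meaning = belief / practice


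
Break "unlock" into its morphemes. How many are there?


Word: "unlock"
Morphemes: un- + lock
Each morpheme carries meaning
= 2 morphemes


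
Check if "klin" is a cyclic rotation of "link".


Word: "link", Candidate: "klin"
Method: check if candidate is substring of word+word
"linklink" contains "klin"? Yes
Is rotation = Yes


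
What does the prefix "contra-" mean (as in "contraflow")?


Prefix: contra-
Example: contraflow = contra- + flow
Meaning = against


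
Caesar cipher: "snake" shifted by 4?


Word: "snake"
Shift: 4
Each letter → (letter + shift) mod 26:
  's' (18) + 4 = 22 → 'w'
  'n' (13) + 4 = 17 → 'r'
  'a' (0) + 4 = 4 → 'e'
  'k' (10) + 4 = 14 → 'o'
  'e' (4) + 4 = 8 → 'i'
Result = "wreoi"


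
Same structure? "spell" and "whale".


Pattern of "spell": [0, 1, 2, 3, 3]
Pattern of "whale": [0, 1, 2, 3, 4]
Patterns do not match
Same pattern = No


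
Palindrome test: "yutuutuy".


Word: "yutuutuy"
Reversed: "yutuutuy"
Forward == Backward? yutuutuy == yutuutuy
Palindrome = Yes


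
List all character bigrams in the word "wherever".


Word: "wherever" (length 8)
Number of bigrams = 8 - 2 + 1 = 7
  Position 0: "wh"
  Position 1: "he"
  Position 2: "er"
  Position 3: "re"
  Position 4: "ev"
  Position 5: "ve"
  Position 6: "er"
Bigrams = "wh", "he", "er", "re", "ev", "ve", "er"


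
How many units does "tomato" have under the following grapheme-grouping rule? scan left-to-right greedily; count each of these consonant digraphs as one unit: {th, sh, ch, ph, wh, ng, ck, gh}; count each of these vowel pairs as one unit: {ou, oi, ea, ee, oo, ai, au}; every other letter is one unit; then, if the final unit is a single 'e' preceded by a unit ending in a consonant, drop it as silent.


Word: "tomato" (6 letters)
Left-to-right scan:
  [1] 't' (letter)
  [2] 'o' (letter)
  [3] 'm' (letter)
  [4] 'a' (letter)
  [5] 't' (letter)
  [6] 'o' (letter)
Units from scan: 6
Sound units = 6 units


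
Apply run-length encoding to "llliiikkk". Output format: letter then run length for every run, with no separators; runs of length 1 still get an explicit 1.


String: "llliiikkk"
Scanning for consecutive runs:
  'l' x 3
  'i' x 3
  'k' x 3
RLE = "l3i3k3"


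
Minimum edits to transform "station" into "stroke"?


Word 1: "station" (length 7)
Word 2: "stroke" (length 6)
One optimal edit sequence (insert/delete/substitute each cost 1):
  1. keep 's'
  2. keep 't'
  3. delete 'a'  (+1)
  4. substitute 't' -> 'r'  (+1)
  5. substitute 'i' -> 'o'  (+1)
  6. substitute 'o' -> 'k'  (+1)
  7. substitute 'n' -> 'e'  (+1)
Total edit operations: 5
Edit distance = 5


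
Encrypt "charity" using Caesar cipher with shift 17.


Word: "charity"
Shift: 17
Each letter → (letter + shift) mod 26:
  'c' (2) + 17 = 19 → 't'
  'h' (7) + 17 = 24 → 'y'
  'a' (0) + 17 = 17 → 'r'
  'r' (17) + 17 = 8 → 'i'
  'i' (8) + 17 = 25 → 'z'
  't' (19) + 17 = 10 → 'k'
  'y' (24) + 17 = 15 → 'p'
Result = "tyrizkp"


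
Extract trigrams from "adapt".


Word: "adapt" (length 5)
Number of trigrams = 5 - 3 + 1 = 3
  Position 0: "ada"
  Position 1: "dap"
  Position 2: "apt"
Trigrams = "ada", "dap", "apt"


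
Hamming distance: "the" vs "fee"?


Comparing character by character (same length = 3):
  Pos 0: 't' vs 'f' !=
  Pos 1: 'h' vs 'e' !=
  Pos 2: 'e' vs 'e' =
Hamming distance = 2


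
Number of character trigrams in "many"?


Word: "many" (length 4)
Number of 3-grams = length - 3 + 1 = 4 - 3 + 1
= 2


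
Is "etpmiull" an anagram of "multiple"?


Word 1: "multiple" → sorted: eillmptu
Word 2: "etpmiull" → sorted: eillmptu
Same letters? eillmptu == eillmptu
Anagram = Yes


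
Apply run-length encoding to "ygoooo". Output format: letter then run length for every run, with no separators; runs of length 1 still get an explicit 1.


String: "ygoooo"
Scanning for consecutive runs:
  'y' x 1
  'g' x 1
  'o' x 4
RLE = "y1g1o4"


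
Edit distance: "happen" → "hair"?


Word 1: "happen" (length 6)
Word 2: "hair" (length 4)
One optimal edit sequence (insert/delete/substitute each cost 1):
  1. keep 'h'
  2. keep 'a'
  3. delete 'p'  (+1)
  4. delete 'p'  (+1)
  5. substitute 'e' -> 'i'  (+1)
  6. substitute 'n' -> 'r'  (+1)
Total edit operations: 4
Edit distance = 4


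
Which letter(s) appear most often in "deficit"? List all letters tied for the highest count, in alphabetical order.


Word: "deficit"
Letter counts:
  'c': 1
  'd': 1
  'e': 1
  'f': 1
  'i': 2
  't': 1
Maximum count = 2
Most frequent = 'i' (2 times each)


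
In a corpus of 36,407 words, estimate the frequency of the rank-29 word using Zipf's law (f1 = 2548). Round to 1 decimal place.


Zipf's law: f(r) = f(1) / r
f(1) = 2548
f(29) = 2548 / 29
= 87.9 occurrences


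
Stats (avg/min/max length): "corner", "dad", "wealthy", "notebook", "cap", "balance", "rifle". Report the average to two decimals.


Lengths: "corner"=6, "dad"=3, "wealthy"=7, "notebook"=8, "cap"=3, "balance"=7, "rifle"=5
Sum = 39, Count = 7
Average = 39/7 = 5.57
= avg=5.57, min=3, max=8


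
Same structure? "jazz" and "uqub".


Pattern of "jazz": [0, 1, 2, 2]
Pattern of "uqub": [0, 1, 0, 2]
Patterns do not match
Same pattern = No


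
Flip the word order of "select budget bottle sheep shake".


Original: "select budget bottle sheep shake"
Words (1..n): select | budget | bottle | sheep | shake
Reversed (n..1): shake | sheep | bottle | budget | select
Result = "shake sheep bottle budget select"


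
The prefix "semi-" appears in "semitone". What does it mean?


Prefix: semi-
As in: semitone -> semi- + tone
Meaning = half


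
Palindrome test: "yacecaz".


Word: "yacecaz"
Reversed: "zacecay"
Forward == Backward? yacecaz != zacecay
Palindrome = No


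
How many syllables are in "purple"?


Word: "purple"
Syllable breakdown: pur / ple
Counting: 2 parts
= 2 syllables


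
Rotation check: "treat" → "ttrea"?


Word: "treat", Candidate: "ttrea"
Method: check if candidate is substring of word+word
"treattreat" contains "ttrea"? Yes
Is rotation = Yes


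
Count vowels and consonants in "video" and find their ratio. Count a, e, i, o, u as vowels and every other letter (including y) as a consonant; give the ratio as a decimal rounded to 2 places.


Word: "video"
Vowels (a,e,i,o,u): 3
Consonants: 2
Ratio = 3/2
= 1.50


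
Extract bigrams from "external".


Word: "external" (length 8)
Number of bigrams = 8 - 2 + 1 = 7
  Position 0: "ex"
  Position 1: "xt"
  Position 2: "te"
  Position 3: "er"
  Position 4: "rn"
  Position 5: "na"
  Position 6: "al"
Bigrams = "ex", "xt", "te", "er", "rn", "na", "al"
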